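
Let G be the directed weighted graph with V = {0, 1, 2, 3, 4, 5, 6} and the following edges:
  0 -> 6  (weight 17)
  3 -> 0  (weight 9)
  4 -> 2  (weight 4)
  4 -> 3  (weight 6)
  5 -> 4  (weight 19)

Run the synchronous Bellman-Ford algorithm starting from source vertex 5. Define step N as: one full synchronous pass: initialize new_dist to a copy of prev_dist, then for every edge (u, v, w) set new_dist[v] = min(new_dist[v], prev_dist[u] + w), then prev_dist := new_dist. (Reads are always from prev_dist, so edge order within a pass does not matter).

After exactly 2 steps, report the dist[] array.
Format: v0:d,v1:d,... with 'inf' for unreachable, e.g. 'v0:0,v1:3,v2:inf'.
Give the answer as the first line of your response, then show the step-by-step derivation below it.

v0:inf,v1:inf,v2:23,v3:25,v4:19,v5:0,v6:inf

step 1: dist = v0:inf,v1:inf,v2:inf,v3:inf,v4:19,v5:0,v6:inf
step 2: dist = v0:inf,v1:inf,v2:23,v3:25,v4:19,v5:0,v6:inf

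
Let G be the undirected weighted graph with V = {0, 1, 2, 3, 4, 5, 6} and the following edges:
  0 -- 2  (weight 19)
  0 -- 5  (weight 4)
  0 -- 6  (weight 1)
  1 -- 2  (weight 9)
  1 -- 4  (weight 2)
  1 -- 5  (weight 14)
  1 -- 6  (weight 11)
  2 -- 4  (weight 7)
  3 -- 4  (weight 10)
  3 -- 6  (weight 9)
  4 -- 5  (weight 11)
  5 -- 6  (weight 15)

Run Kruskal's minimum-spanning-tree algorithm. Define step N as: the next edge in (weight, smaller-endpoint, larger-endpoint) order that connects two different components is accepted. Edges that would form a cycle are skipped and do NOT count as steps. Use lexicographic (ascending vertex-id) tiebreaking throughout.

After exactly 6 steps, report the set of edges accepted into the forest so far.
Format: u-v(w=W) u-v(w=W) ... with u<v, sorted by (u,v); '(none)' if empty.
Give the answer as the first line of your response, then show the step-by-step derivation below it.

0-5(w=4) 0-6(w=1) 1-4(w=2) 2-4(w=7) 3-4(w=10) 3-6(w=9)

step 1: add edge 0-6 (w=1); MST = {0-6(w=1)}
step 2: add edge 1-4 (w=2); MST = {0-6(w=1) 1-4(w=2)}
step 3: add edge 0-5 (w=4); MST = {0-5(w=4) 0-6(w=1) 1-4(w=2)}
step 4: add edge 2-4 (w=7); MST = {0-5(w=4) 0-6(w=1) 1-4(w=2) 2-4(w=7)}
step 5: add edge 3-6 (w=9); MST = {0-5(w=4) 0-6(w=1) 1-4(w=2) 2-4(w=7) 3-6(w=9)}
step 6: add edge 3-4 (w=10); MST = {0-5(w=4) 0-6(w=1) 1-4(w=2) 2-4(w=7) 3-4(w=10) 3-6(w=9)}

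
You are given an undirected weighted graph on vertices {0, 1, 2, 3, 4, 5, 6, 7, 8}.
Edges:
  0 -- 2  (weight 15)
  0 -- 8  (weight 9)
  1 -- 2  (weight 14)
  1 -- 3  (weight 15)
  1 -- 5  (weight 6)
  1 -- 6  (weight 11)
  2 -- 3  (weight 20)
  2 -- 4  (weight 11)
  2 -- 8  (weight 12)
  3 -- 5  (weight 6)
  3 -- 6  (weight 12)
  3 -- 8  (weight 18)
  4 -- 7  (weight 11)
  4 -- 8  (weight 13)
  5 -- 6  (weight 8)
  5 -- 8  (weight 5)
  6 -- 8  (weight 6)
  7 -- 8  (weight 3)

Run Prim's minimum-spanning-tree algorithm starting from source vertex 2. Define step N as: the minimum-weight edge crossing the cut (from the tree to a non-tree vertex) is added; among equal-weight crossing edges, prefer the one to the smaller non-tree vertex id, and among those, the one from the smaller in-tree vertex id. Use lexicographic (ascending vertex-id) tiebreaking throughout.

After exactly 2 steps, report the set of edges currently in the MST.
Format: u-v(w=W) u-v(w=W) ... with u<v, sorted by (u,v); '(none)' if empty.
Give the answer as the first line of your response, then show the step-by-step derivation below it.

2-4(w=11) 4-7(w=11)

step 1: add edge 2-4 (w=11); MST = {2-4(w=11)}
step 2: add edge 4-7 (w=11); MST = {2-4(w=11) 4-7(w=11)}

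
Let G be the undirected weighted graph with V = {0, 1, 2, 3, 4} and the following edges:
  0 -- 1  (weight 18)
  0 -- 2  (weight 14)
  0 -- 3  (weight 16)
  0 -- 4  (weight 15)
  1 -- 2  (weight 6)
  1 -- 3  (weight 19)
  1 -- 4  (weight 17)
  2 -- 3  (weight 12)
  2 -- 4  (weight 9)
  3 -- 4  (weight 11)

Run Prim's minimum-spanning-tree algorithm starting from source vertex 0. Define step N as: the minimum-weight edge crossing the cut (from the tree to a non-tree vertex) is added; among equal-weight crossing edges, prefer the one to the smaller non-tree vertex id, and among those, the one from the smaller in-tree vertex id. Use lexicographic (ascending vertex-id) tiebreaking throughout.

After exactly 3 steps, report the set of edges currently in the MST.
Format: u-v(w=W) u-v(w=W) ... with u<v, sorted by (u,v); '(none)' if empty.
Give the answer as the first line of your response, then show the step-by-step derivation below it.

0-2(w=14) 1-2(w=6) 2-4(w=9)

step 1: add edge 0-2 (w=14); MST = {0-2(w=14)}
step 2: add edge 1-2 (w=6); MST = {0-2(w=14) 1-2(w=6)}
step 3: add edge 2-4 (w=9); MST = {0-2(w=14) 1-2(w=6) 2-4(w=9)}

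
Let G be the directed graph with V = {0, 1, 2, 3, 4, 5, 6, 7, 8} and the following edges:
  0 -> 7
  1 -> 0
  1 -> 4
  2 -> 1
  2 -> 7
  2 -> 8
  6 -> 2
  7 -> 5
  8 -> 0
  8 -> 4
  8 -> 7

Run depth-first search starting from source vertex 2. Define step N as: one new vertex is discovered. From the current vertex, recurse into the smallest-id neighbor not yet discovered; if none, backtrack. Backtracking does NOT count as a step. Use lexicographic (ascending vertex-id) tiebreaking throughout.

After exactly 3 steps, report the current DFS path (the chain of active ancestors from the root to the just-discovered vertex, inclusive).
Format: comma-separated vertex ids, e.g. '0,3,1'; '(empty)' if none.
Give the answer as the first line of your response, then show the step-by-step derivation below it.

2,1,0

step 1: discover 2; path=2; order=2
step 2: discover 1; path=2>1; order=2,1
step 3: discover 0; path=2>1>0; order=2,1,0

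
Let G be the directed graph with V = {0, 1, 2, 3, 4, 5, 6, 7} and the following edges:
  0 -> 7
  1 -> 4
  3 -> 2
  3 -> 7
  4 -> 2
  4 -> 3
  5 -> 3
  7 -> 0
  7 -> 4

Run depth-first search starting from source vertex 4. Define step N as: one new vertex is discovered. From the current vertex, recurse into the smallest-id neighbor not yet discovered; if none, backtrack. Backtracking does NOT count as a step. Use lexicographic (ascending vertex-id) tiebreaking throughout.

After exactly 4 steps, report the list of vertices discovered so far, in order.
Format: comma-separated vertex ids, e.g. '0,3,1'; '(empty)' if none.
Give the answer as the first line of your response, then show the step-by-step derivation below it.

4,2,3,7

step 1: discover 4; path=4; order=4
step 2: discover 2; path=4>2; order=4,2
step 3: discover 3; path=4>3; order=4,2,3
step 4: discover 7; path=4>3>7; order=4,2,3,7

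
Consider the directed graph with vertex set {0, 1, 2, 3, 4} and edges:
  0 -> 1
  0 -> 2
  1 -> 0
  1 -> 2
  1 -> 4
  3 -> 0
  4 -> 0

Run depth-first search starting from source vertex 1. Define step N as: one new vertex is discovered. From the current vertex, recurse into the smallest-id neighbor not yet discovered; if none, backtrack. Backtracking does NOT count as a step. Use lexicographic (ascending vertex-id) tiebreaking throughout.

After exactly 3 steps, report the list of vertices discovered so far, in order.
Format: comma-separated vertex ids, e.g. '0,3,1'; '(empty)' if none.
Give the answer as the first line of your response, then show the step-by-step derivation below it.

1,0,2

step 1: discover 1; path=1; order=1
step 2: discover 0; path=1>0; order=1,0
step 3: discover 2; path=1>0>2; order=1,0,2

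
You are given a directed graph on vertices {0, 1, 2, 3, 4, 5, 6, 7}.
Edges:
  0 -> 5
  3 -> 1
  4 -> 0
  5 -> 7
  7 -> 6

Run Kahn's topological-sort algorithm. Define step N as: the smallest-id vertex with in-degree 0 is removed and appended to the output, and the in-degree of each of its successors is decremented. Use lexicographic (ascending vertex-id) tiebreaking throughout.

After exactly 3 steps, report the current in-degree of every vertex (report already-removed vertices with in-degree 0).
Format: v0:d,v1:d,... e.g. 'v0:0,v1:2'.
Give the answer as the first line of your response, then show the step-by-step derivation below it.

v0:1,v1:0,v2:0,v3:0,v4:0,v5:1,v6:1,v7:1

step 1: output 2; order=[2]; indeg=(1,1,0,0,0,1,1,1)
step 2: output 3; order=[2,3]; indeg=(1,0,0,0,0,1,1,1)
step 3: output 1; order=[2,3,1]; indeg=(1,0,0,0,0,1,1,1)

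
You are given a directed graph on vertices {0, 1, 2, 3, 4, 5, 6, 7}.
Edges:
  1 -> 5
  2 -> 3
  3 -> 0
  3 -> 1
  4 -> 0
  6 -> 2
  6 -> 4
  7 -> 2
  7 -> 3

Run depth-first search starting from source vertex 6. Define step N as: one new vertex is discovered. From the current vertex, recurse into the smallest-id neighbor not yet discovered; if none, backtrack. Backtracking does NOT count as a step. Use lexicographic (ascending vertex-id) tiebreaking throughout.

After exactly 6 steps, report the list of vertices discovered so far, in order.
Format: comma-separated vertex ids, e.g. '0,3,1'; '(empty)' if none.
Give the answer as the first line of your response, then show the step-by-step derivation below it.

6,2,3,0,1,5

step 1: discover 6; path=6; order=6
step 2: discover 2; path=6>2; order=6,2
step 3: discover 3; path=6>2>3; order=6,2,3
step 4: discover 0; path=6>2>3>0; order=6,2,3,0
step 5: discover 1; path=6>2>3>1; order=6,2,3,0,1
step 6: discover 5; path=6>2>3>1>5; order=6,2,3,0,1,5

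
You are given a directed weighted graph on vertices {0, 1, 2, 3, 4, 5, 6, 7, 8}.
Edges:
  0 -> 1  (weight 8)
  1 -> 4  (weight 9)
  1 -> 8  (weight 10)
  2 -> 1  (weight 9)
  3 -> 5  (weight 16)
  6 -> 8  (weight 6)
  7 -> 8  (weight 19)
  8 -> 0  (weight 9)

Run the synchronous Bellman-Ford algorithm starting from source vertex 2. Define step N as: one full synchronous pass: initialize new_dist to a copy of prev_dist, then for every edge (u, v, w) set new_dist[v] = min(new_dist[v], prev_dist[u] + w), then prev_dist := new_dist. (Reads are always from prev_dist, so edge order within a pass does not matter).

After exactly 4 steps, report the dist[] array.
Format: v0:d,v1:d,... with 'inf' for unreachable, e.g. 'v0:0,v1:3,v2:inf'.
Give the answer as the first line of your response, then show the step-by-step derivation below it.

v0:28,v1:9,v2:0,v3:inf,v4:18,v5:inf,v6:inf,v7:inf,v8:19

step 1: dist = v0:inf,v1:9,v2:0,v3:inf,v4:inf,v5:inf,v6:inf,v7:inf,v8:inf
step 2: dist = v0:inf,v1:9,v2:0,v3:inf,v4:18,v5:inf,v6:inf,v7:inf,v8:19
step 3: dist = v0:28,v1:9,v2:0,v3:inf,v4:18,v5:inf,v6:inf,v7:inf,v8:19
step 4: dist = v0:28,v1:9,v2:0,v3:inf,v4:18,v5:inf,v6:inf,v7:inf,v8:19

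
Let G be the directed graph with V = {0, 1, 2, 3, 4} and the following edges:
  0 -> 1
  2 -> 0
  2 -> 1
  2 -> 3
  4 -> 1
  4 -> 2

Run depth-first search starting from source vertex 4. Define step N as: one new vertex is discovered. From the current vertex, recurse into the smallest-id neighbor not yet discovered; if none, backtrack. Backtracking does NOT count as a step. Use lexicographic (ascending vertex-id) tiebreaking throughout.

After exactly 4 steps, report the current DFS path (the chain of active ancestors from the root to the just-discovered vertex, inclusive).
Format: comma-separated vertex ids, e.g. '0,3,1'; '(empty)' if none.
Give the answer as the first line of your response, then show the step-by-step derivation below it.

4,2,0

step 1: discover 4; path=4; order=4
step 2: discover 1; path=4>1; order=4,1
step 3: discover 2; path=4>2; order=4,1,2
step 4: discover 0; path=4>2>0; order=4,1,2,0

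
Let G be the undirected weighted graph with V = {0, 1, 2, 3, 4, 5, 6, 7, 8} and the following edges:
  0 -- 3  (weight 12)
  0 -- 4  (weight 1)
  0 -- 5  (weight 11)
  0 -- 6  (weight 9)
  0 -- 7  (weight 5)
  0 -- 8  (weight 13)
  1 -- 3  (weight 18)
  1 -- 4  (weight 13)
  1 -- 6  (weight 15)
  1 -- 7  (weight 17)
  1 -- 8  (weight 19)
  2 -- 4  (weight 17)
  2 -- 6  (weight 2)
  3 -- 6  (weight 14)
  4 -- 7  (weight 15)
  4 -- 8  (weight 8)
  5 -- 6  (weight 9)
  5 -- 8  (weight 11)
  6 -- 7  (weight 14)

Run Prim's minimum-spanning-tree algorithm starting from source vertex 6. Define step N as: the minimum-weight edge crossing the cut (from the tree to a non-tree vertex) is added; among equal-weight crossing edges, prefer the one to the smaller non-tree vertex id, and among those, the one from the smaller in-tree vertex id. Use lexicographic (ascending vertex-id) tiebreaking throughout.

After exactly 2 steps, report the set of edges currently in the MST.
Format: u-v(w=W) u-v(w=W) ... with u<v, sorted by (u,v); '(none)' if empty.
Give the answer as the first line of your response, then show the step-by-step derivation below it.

0-6(w=9) 2-6(w=2)

step 1: add edge 2-6 (w=2); MST = {2-6(w=2)}
step 2: add edge 0-6 (w=9); MST = {0-6(w=9) 2-6(w=2)}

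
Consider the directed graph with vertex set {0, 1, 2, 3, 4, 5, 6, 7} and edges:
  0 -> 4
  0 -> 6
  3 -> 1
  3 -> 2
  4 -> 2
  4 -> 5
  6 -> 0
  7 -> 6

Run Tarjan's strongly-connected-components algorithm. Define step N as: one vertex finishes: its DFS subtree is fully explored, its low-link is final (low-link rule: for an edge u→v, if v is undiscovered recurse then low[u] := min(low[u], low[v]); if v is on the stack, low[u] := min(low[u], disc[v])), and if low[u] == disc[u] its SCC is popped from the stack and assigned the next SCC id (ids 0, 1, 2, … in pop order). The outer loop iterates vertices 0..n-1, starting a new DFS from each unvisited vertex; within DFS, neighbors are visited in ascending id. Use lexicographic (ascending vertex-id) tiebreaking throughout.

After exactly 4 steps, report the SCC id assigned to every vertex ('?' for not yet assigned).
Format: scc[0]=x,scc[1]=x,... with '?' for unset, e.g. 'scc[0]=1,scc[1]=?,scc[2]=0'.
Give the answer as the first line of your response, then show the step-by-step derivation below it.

scc[0]=?,scc[1]=?,scc[2]=0,scc[3]=?,scc[4]=2,scc[5]=1,scc[6]=?,scc[7]=?

step 1: low=(low[0]=0,low[1]=?,low[2]=2,low[3]=?,low[4]=1,low[5]=?,low[6]=?,low[7]=?); scc=(scc[0]=?,scc[1]=?,scc[2]=0,scc[3]=?,scc[4]=?,scc[5]=?,scc[6]=?,scc[7]=?)
step 2: low=(low[0]=0,low[1]=?,low[2]=2,low[3]=?,low[4]=1,low[5]=3,low[6]=?,low[7]=?); scc=(scc[0]=?,scc[1]=?,scc[2]=0,scc[3]=?,scc[4]=?,scc[5]=1,scc[6]=?,scc[7]=?)
step 3: low=(low[0]=0,low[1]=?,low[2]=2,low[3]=?,low[4]=1,low[5]=3,low[6]=?,low[7]=?); scc=(scc[0]=?,scc[1]=?,scc[2]=0,scc[3]=?,scc[4]=2,scc[5]=1,scc[6]=?,scc[7]=?)
step 4: low=(low[0]=0,low[1]=?,low[2]=2,low[3]=?,low[4]=1,low[5]=3,low[6]=0,low[7]=?); scc=(scc[0]=?,scc[1]=?,scc[2]=0,scc[3]=?,scc[4]=2,scc[5]=1,scc[6]=?,scc[7]=?)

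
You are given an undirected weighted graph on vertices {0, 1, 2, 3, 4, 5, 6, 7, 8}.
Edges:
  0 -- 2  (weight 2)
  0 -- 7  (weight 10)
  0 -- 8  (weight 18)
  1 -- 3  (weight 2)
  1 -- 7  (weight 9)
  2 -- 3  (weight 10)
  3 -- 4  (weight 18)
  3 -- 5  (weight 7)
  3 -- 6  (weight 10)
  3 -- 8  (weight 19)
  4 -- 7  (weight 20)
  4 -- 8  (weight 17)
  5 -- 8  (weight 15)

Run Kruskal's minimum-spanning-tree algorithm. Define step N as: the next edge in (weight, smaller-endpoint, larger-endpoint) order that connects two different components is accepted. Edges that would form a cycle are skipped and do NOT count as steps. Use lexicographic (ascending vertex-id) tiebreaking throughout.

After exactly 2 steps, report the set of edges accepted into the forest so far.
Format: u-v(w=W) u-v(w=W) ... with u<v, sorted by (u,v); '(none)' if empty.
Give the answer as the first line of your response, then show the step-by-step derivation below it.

0-2(w=2) 1-3(w=2)

step 1: add edge 0-2 (w=2); MST = {0-2(w=2)}
step 2: add edge 1-3 (w=2); MST = {0-2(w=2) 1-3(w=2)}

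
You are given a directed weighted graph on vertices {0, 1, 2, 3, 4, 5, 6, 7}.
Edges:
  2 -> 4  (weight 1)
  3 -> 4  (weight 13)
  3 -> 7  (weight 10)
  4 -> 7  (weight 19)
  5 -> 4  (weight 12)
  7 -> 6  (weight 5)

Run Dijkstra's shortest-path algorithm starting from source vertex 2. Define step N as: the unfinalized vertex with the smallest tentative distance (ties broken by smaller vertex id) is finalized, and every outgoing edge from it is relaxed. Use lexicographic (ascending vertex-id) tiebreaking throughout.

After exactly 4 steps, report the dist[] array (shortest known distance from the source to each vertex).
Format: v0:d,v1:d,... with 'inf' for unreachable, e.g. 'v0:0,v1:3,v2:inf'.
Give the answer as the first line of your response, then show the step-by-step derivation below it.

v0:inf,v1:inf,v2:0,v3:inf,v4:1,v5:inf,v6:25,v7:20

step 1: dist = v0:inf,v1:inf,v2:0,v3:inf,v4:1,v5:inf,v6:inf,v7:inf
step 2: dist = v0:inf,v1:inf,v2:0,v3:inf,v4:1,v5:inf,v6:inf,v7:20
step 3: dist = v0:inf,v1:inf,v2:0,v3:inf,v4:1,v5:inf,v6:25,v7:20
step 4: dist = v0:inf,v1:inf,v2:0,v3:inf,v4:1,v5:inf,v6:25,v7:20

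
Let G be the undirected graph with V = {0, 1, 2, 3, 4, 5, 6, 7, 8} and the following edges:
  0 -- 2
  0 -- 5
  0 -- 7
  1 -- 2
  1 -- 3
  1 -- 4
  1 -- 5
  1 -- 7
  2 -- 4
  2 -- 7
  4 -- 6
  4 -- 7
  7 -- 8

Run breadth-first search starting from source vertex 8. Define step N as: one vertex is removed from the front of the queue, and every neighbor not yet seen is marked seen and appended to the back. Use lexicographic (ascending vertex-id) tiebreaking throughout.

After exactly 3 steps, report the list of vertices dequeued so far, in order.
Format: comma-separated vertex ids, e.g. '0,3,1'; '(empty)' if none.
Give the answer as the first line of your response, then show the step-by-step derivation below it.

8,7,0

step 1: dequeue 8; queue=[7]; order=8
step 2: dequeue 7; queue=[0,1,2,4]; order=8,7
step 3: dequeue 0; queue=[1,2,4,5]; order=8,7,0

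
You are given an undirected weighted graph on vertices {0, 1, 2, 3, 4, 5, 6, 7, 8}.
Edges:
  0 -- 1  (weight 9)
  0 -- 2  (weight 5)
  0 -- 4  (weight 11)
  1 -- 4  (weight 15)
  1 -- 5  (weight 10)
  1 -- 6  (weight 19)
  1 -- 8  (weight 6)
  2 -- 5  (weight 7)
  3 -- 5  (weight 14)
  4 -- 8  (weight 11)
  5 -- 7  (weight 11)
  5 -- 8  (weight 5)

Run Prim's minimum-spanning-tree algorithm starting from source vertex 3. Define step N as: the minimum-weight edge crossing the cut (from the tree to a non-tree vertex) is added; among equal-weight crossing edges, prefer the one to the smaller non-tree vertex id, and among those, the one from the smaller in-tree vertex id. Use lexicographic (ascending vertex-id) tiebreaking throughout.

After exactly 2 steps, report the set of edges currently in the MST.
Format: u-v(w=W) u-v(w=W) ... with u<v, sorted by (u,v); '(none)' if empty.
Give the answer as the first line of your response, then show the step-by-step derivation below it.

3-5(w=14) 5-8(w=5)

step 1: add edge 3-5 (w=14); MST = {3-5(w=14)}
step 2: add edge 5-8 (w=5); MST = {3-5(w=14) 5-8(w=5)}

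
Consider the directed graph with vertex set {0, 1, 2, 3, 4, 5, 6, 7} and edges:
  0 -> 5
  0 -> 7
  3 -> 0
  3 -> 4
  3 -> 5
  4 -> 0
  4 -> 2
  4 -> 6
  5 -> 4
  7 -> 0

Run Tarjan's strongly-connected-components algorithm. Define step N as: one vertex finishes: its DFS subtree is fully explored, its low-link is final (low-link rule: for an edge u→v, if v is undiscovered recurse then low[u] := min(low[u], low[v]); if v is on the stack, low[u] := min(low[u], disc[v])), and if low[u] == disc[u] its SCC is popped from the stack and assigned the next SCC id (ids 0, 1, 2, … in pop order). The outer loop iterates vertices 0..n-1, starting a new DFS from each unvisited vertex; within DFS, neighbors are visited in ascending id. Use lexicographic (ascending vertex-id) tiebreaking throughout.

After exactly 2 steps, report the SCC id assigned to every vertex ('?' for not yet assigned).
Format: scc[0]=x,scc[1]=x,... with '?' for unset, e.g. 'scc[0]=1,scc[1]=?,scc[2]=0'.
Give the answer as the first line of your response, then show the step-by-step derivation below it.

scc[0]=?,scc[1]=?,scc[2]=0,scc[3]=?,scc[4]=?,scc[5]=?,scc[6]=1,scc[7]=?

step 1: low=(low[0]=0,low[1]=?,low[2]=3,low[3]=?,low[4]=0,low[5]=1,low[6]=?,low[7]=?); scc=(scc[0]=?,scc[1]=?,scc[2]=0,scc[3]=?,scc[4]=?,scc[5]=?,scc[6]=?,scc[7]=?)
step 2: low=(low[0]=0,low[1]=?,low[2]=3,low[3]=?,low[4]=0,low[5]=1,low[6]=4,low[7]=?); scc=(scc[0]=?,scc[1]=?,scc[2]=0,scc[3]=?,scc[4]=?,scc[5]=?,scc[6]=1,scc[7]=?)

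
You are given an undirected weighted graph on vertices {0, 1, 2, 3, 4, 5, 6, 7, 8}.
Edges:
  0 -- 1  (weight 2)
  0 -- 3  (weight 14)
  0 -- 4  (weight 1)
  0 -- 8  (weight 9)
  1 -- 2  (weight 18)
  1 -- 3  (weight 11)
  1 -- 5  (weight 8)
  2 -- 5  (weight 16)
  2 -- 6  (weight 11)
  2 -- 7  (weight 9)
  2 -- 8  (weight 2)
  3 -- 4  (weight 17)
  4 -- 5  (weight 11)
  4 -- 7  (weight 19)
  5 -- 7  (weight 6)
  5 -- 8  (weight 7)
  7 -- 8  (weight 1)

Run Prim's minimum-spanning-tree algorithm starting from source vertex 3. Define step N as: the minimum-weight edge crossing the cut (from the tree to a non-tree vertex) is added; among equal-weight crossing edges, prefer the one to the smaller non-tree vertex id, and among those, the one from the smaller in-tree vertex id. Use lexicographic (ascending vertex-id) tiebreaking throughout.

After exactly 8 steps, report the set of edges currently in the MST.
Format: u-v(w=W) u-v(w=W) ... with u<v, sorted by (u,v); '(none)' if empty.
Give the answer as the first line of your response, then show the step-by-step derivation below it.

0-1(w=2) 0-4(w=1) 1-3(w=11) 1-5(w=8) 2-6(w=11) 2-8(w=2) 5-7(w=6) 7-8(w=1)

step 1: add edge 1-3 (w=11); MST = {1-3(w=11)}
step 2: add edge 0-1 (w=2); MST = {0-1(w=2) 1-3(w=11)}
step 3: add edge 0-4 (w=1); MST = {0-1(w=2) 0-4(w=1) 1-3(w=11)}
step 4: add edge 1-5 (w=8); MST = {0-1(w=2) 0-4(w=1) 1-3(w=11) 1-5(w=8)}
step 5: add edge 5-7 (w=6); MST = {0-1(w=2) 0-4(w=1) 1-3(w=11) 1-5(w=8) 5-7(w=6)}
step 6: add edge 7-8 (w=1); MST = {0-1(w=2) 0-4(w=1) 1-3(w=11) 1-5(w=8) 5-7(w=6) 7-8(w=1)}
step 7: add edge 2-8 (w=2); MST = {0-1(w=2) 0-4(w=1) 1-3(w=11) 1-5(w=8) 2-8(w=2) 5-7(w=6) 7-8(w=1)}
step 8: add edge 2-6 (w=11); MST = {0-1(w=2) 0-4(w=1) 1-3(w=11) 1-5(w=8) 2-6(w=11) 2-8(w=2) 5-7(w=6) 7-8(w=1)}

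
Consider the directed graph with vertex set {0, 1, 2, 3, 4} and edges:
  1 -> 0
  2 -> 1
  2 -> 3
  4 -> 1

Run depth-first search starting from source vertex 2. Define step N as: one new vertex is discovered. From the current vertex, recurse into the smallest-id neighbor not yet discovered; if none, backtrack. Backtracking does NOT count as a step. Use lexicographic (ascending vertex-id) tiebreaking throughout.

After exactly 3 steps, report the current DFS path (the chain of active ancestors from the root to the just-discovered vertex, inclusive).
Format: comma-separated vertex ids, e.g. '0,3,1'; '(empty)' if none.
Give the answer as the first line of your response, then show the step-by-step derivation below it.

2,1,0

step 1: discover 2; path=2; order=2
step 2: discover 1; path=2>1; order=2,1
step 3: discover 0; path=2>1>0; order=2,1,0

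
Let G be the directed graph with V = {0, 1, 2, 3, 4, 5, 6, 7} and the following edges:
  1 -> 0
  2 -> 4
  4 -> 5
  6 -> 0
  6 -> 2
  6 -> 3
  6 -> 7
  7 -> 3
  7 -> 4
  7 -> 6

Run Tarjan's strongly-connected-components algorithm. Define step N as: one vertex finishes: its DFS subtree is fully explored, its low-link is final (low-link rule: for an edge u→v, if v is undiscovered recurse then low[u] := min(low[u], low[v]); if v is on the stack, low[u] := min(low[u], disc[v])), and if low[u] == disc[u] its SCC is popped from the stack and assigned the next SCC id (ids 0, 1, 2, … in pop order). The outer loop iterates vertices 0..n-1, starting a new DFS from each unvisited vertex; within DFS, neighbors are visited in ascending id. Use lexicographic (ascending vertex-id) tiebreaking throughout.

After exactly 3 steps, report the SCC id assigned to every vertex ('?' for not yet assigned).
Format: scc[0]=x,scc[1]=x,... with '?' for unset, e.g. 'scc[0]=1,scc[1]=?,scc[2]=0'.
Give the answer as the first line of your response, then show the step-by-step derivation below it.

scc[0]=0,scc[1]=1,scc[2]=?,scc[3]=?,scc[4]=?,scc[5]=2,scc[6]=?,scc[7]=?

step 1: low=(low[0]=0,low[1]=?,low[2]=?,low[3]=?,low[4]=?,low[5]=?,low[6]=?,low[7]=?); scc=(scc[0]=0,scc[1]=?,scc[2]=?,scc[3]=?,scc[4]=?,scc[5]=?,scc[6]=?,scc[7]=?)
step 2: low=(low[0]=0,low[1]=1,low[2]=?,low[3]=?,low[4]=?,low[5]=?,low[6]=?,low[7]=?); scc=(scc[0]=0,scc[1]=1,scc[2]=?,scc[3]=?,scc[4]=?,scc[5]=?,scc[6]=?,scc[7]=?)
step 3: low=(low[0]=0,low[1]=1,low[2]=2,low[3]=?,low[4]=3,low[5]=4,low[6]=?,low[7]=?); scc=(scc[0]=0,scc[1]=1,scc[2]=?,scc[3]=?,scc[4]=?,scc[5]=2,scc[6]=?,scc[7]=?)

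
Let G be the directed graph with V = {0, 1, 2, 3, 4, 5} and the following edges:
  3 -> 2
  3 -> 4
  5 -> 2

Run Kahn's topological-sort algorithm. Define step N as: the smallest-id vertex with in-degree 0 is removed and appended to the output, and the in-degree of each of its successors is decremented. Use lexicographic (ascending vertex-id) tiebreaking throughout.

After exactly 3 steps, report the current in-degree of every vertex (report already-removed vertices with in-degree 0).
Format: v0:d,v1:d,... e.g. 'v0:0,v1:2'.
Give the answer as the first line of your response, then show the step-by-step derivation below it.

v0:0,v1:0,v2:1,v3:0,v4:0,v5:0

step 1: output 0; order=[0]; indeg=(0,0,2,0,1,0)
step 2: output 1; order=[0,1]; indeg=(0,0,2,0,1,0)
step 3: output 3; order=[0,1,3]; indeg=(0,0,1,0,0,0)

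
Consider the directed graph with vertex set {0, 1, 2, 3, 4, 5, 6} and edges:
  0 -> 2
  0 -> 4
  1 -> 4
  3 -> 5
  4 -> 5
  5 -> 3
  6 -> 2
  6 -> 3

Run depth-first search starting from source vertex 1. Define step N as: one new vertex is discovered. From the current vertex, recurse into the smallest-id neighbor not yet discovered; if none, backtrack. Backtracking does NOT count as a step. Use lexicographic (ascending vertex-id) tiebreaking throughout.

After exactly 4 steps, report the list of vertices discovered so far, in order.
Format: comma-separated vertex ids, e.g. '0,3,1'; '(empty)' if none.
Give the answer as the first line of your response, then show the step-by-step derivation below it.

1,4,5,3

step 1: discover 1; path=1; order=1
step 2: discover 4; path=1>4; order=1,4
step 3: discover 5; path=1>4>5; order=1,4,5
step 4: discover 3; path=1>4>5>3; order=1,4,5,3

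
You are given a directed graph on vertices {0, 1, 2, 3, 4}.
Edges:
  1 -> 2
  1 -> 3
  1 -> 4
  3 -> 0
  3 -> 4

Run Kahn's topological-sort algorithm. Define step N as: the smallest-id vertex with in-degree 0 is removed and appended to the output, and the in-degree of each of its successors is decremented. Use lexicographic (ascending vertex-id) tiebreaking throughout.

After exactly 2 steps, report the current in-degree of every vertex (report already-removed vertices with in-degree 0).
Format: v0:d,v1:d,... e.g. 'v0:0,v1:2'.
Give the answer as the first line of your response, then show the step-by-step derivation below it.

v0:1,v1:0,v2:0,v3:0,v4:1

step 1: output 1; order=[1]; indeg=(1,0,0,0,1)
step 2: output 2; order=[1,2]; indeg=(1,0,0,0,1)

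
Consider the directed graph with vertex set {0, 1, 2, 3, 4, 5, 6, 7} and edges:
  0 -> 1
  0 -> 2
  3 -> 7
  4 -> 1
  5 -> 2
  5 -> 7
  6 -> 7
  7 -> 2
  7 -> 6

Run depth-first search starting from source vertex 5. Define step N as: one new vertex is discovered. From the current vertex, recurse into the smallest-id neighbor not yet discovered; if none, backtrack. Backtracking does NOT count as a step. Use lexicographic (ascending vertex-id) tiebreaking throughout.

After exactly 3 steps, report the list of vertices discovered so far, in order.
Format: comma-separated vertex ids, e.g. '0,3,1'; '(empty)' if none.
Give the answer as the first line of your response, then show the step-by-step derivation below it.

5,2,7

step 1: discover 5; path=5; order=5
step 2: discover 2; path=5>2; order=5,2
step 3: discover 7; path=5>7; order=5,2,7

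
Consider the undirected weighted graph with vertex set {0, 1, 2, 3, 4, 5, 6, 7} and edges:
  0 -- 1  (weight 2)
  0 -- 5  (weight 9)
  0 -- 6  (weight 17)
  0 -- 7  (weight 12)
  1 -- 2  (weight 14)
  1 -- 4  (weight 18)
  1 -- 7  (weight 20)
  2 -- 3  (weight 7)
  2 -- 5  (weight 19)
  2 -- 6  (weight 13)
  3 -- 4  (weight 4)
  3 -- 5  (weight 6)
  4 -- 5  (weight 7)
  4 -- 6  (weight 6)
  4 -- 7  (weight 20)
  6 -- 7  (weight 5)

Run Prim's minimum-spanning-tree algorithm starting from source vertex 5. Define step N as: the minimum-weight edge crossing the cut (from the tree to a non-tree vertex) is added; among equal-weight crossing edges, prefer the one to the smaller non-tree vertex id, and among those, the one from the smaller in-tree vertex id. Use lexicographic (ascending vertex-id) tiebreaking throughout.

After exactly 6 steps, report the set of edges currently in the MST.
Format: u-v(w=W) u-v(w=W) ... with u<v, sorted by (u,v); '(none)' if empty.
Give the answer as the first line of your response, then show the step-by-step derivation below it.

0-5(w=9) 2-3(w=7) 3-4(w=4) 3-5(w=6) 4-6(w=6) 6-7(w=5)

step 1: add edge 3-5 (w=6); MST = {3-5(w=6)}
step 2: add edge 3-4 (w=4); MST = {3-4(w=4) 3-5(w=6)}
step 3: add edge 4-6 (w=6); MST = {3-4(w=4) 3-5(w=6) 4-6(w=6)}
step 4: add edge 6-7 (w=5); MST = {3-4(w=4) 3-5(w=6) 4-6(w=6) 6-7(w=5)}
step 5: add edge 2-3 (w=7); MST = {2-3(w=7) 3-4(w=4) 3-5(w=6) 4-6(w=6) 6-7(w=5)}
step 6: add edge 0-5 (w=9); MST = {0-5(w=9) 2-3(w=7) 3-4(w=4) 3-5(w=6) 4-6(w=6) 6-7(w=5)}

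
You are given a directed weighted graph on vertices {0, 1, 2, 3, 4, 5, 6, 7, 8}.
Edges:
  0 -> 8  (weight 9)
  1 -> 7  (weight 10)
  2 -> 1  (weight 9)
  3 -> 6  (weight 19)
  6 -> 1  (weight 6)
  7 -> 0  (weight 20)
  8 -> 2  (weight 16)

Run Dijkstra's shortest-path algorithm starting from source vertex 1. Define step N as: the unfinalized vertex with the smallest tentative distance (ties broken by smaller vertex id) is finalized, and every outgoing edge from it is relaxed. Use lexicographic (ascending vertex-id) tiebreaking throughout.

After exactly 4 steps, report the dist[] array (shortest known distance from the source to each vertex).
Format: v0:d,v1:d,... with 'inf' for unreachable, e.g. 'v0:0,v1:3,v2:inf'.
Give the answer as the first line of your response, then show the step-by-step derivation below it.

v0:30,v1:0,v2:55,v3:inf,v4:inf,v5:inf,v6:inf,v7:10,v8:39

step 1: dist = v0:inf,v1:0,v2:inf,v3:inf,v4:inf,v5:inf,v6:inf,v7:10,v8:inf
step 2: dist = v0:30,v1:0,v2:inf,v3:inf,v4:inf,v5:inf,v6:inf,v7:10,v8:inf
step 3: dist = v0:30,v1:0,v2:inf,v3:inf,v4:inf,v5:inf,v6:inf,v7:10,v8:39
step 4: dist = v0:30,v1:0,v2:55,v3:inf,v4:inf,v5:inf,v6:inf,v7:10,v8:39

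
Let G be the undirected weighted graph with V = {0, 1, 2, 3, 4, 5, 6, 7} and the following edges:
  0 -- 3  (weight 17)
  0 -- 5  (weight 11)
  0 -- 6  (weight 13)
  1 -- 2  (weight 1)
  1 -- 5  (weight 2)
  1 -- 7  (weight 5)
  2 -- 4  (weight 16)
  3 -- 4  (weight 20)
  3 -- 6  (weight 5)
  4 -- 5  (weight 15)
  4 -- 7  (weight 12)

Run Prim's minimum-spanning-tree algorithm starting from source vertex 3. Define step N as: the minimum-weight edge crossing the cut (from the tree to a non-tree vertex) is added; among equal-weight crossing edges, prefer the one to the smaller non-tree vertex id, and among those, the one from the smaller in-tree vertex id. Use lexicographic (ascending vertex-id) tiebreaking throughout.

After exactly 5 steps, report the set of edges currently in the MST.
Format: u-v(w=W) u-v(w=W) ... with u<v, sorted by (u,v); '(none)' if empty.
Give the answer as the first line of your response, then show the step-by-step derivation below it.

0-5(w=11) 0-6(w=13) 1-2(w=1) 1-5(w=2) 3-6(w=5)

step 1: add edge 3-6 (w=5); MST = {3-6(w=5)}
step 2: add edge 0-6 (w=13); MST = {0-6(w=13) 3-6(w=5)}
step 3: add edge 0-5 (w=11); MST = {0-5(w=11) 0-6(w=13) 3-6(w=5)}
step 4: add edge 1-5 (w=2); MST = {0-5(w=11) 0-6(w=13) 1-5(w=2) 3-6(w=5)}
step 5: add edge 1-2 (w=1); MST = {0-5(w=11) 0-6(w=13) 1-2(w=1) 1-5(w=2) 3-6(w=5)}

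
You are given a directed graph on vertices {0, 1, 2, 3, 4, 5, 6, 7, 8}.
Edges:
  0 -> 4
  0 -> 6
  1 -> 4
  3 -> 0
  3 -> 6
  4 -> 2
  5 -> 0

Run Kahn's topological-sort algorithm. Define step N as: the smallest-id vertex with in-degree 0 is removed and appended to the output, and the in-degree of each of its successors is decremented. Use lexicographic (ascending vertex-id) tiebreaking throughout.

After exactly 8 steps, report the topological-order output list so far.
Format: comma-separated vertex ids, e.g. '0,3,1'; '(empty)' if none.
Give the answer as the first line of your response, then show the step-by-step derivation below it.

1,3,5,0,4,2,6,7

step 1: output 1; order=[1]; indeg=(2,0,1,0,1,0,2,0,0)
step 2: output 3; order=[1,3]; indeg=(1,0,1,0,1,0,1,0,0)
step 3: output 5; order=[1,3,5]; indeg=(0,0,1,0,1,0,1,0,0)
step 4: output 0; order=[1,3,5,0]; indeg=(0,0,1,0,0,0,0,0,0)
step 5: output 4; order=[1,3,5,0,4]; indeg=(0,0,0,0,0,0,0,0,0)
step 6: output 2; order=[1,3,5,0,4,2]; indeg=(0,0,0,0,0,0,0,0,0)
step 7: output 6; order=[1,3,5,0,4,2,6]; indeg=(0,0,0,0,0,0,0,0,0)
step 8: output 7; order=[1,3,5,0,4,2,6,7]; indeg=(0,0,0,0,0,0,0,0,0)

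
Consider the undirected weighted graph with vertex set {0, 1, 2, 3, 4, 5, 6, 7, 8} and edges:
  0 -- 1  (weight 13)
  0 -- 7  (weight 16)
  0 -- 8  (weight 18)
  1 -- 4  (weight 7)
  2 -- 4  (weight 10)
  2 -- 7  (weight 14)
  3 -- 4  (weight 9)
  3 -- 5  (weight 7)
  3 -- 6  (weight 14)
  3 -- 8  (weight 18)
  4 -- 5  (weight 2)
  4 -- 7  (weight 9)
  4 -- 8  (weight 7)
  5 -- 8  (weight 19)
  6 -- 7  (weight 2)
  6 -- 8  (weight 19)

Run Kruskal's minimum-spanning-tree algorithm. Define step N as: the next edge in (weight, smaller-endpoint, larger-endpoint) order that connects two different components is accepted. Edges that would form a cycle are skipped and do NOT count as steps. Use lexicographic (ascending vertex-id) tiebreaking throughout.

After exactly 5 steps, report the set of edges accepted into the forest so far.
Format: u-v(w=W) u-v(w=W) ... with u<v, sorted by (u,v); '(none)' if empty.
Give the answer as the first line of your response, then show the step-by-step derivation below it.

1-4(w=7) 3-5(w=7) 4-5(w=2) 4-8(w=7) 6-7(w=2)

step 1: add edge 4-5 (w=2); MST = {4-5(w=2)}
step 2: add edge 6-7 (w=2); MST = {4-5(w=2) 6-7(w=2)}
step 3: add edge 1-4 (w=7); MST = {1-4(w=7) 4-5(w=2) 6-7(w=2)}
step 4: add edge 3-5 (w=7); MST = {1-4(w=7) 3-5(w=7) 4-5(w=2) 6-7(w=2)}
step 5: add edge 4-8 (w=7); MST = {1-4(w=7) 3-5(w=7) 4-5(w=2) 4-8(w=7) 6-7(w=2)}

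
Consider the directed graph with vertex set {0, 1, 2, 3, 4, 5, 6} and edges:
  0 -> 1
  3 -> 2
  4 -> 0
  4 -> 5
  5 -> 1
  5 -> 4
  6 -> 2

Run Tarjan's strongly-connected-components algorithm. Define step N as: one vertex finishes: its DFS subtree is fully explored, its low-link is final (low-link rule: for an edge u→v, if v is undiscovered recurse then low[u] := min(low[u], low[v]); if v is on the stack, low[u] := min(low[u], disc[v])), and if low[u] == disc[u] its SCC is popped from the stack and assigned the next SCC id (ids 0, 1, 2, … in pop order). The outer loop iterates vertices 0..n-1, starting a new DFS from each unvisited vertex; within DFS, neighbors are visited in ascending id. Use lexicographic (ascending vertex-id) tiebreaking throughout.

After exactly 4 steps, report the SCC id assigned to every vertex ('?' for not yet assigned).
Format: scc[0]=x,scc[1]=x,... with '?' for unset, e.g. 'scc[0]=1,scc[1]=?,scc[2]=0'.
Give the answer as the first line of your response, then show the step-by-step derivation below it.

scc[0]=1,scc[1]=0,scc[2]=2,scc[3]=3,scc[4]=?,scc[5]=?,scc[6]=?

step 1: low=(low[0]=0,low[1]=1,low[2]=?,low[3]=?,low[4]=?,low[5]=?,low[6]=?); scc=(scc[0]=?,scc[1]=0,scc[2]=?,scc[3]=?,scc[4]=?,scc[5]=?,scc[6]=?)
step 2: low=(low[0]=0,low[1]=1,low[2]=?,low[3]=?,low[4]=?,low[5]=?,low[6]=?); scc=(scc[0]=1,scc[1]=0,scc[2]=?,scc[3]=?,scc[4]=?,scc[5]=?,scc[6]=?)
step 3: low=(low[0]=0,low[1]=1,low[2]=2,low[3]=?,low[4]=?,low[5]=?,low[6]=?); scc=(scc[0]=1,scc[1]=0,scc[2]=2,scc[3]=?,scc[4]=?,scc[5]=?,scc[6]=?)
step 4: low=(low[0]=0,low[1]=1,low[2]=2,low[3]=3,low[4]=?,low[5]=?,low[6]=?); scc=(scc[0]=1,scc[1]=0,scc[2]=2,scc[3]=3,scc[4]=?,scc[5]=?,scc[6]=?)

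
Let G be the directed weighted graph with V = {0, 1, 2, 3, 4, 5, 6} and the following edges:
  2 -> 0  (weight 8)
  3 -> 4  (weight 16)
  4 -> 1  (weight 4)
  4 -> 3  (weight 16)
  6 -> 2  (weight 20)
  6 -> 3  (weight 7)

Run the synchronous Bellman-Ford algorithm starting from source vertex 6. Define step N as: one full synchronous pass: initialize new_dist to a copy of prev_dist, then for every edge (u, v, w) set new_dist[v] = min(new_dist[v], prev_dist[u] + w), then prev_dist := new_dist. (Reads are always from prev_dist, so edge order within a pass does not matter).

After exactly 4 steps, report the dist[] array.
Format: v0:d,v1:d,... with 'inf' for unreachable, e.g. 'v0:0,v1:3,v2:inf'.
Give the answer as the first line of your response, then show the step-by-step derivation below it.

v0:28,v1:27,v2:20,v3:7,v4:23,v5:inf,v6:0

step 1: dist = v0:inf,v1:inf,v2:20,v3:7,v4:inf,v5:inf,v6:0
step 2: dist = v0:28,v1:inf,v2:20,v3:7,v4:23,v5:inf,v6:0
step 3: dist = v0:28,v1:27,v2:20,v3:7,v4:23,v5:inf,v6:0
step 4: dist = v0:28,v1:27,v2:20,v3:7,v4:23,v5:inf,v6:0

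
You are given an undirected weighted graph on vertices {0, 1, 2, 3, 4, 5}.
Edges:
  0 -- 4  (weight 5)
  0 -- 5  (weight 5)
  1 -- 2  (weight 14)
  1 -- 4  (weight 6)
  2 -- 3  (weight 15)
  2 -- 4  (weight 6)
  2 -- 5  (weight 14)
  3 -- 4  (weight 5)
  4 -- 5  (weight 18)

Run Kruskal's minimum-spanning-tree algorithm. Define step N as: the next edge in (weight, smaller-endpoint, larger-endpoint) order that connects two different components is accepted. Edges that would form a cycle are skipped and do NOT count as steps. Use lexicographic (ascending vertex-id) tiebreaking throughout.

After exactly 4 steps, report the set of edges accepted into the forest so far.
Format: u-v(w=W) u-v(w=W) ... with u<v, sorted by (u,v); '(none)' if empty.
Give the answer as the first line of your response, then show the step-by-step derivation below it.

0-4(w=5) 0-5(w=5) 1-4(w=6) 3-4(w=5)

step 1: add edge 0-4 (w=5); MST = {0-4(w=5)}
step 2: add edge 0-5 (w=5); MST = {0-4(w=5) 0-5(w=5)}
step 3: add edge 3-4 (w=5); MST = {0-4(w=5) 0-5(w=5) 3-4(w=5)}
step 4: add edge 1-4 (w=6); MST = {0-4(w=5) 0-5(w=5) 1-4(w=6) 3-4(w=5)}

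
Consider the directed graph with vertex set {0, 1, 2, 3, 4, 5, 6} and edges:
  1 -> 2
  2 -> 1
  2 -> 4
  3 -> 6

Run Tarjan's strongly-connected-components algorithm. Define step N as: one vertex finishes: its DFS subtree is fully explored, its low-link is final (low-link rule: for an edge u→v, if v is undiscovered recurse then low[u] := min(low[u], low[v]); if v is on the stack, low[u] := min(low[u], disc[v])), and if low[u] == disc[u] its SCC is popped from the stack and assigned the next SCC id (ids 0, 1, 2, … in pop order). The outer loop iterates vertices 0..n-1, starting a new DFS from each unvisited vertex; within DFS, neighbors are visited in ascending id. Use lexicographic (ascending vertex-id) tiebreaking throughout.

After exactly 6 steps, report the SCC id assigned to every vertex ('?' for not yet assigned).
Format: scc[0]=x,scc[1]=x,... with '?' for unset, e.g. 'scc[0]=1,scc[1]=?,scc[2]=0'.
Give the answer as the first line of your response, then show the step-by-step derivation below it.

scc[0]=0,scc[1]=2,scc[2]=2,scc[3]=4,scc[4]=1,scc[5]=?,scc[6]=3

step 1: low=(low[0]=0,low[1]=?,low[2]=?,low[3]=?,low[4]=?,low[5]=?,low[6]=?); scc=(scc[0]=0,scc[1]=?,scc[2]=?,scc[3]=?,scc[4]=?,scc[5]=?,scc[6]=?)
step 2: low=(low[0]=0,low[1]=1,low[2]=1,low[3]=?,low[4]=3,low[5]=?,low[6]=?); scc=(scc[0]=0,scc[1]=?,scc[2]=?,scc[3]=?,scc[4]=1,scc[5]=?,scc[6]=?)
step 3: low=(low[0]=0,low[1]=1,low[2]=1,low[3]=?,low[4]=3,low[5]=?,low[6]=?); scc=(scc[0]=0,scc[1]=?,scc[2]=?,scc[3]=?,scc[4]=1,scc[5]=?,scc[6]=?)
step 4: low=(low[0]=0,low[1]=1,low[2]=1,low[3]=?,low[4]=3,low[5]=?,low[6]=?); scc=(scc[0]=0,scc[1]=2,scc[2]=2,scc[3]=?,scc[4]=1,scc[5]=?,scc[6]=?)
step 5: low=(low[0]=0,low[1]=1,low[2]=1,low[3]=4,low[4]=3,low[5]=?,low[6]=5); scc=(scc[0]=0,scc[1]=2,scc[2]=2,scc[3]=?,scc[4]=1,scc[5]=?,scc[6]=3)
step 6: low=(low[0]=0,low[1]=1,low[2]=1,low[3]=4,low[4]=3,low[5]=?,low[6]=5); scc=(scc[0]=0,scc[1]=2,scc[2]=2,scc[3]=4,scc[4]=1,scc[5]=?,scc[6]=3)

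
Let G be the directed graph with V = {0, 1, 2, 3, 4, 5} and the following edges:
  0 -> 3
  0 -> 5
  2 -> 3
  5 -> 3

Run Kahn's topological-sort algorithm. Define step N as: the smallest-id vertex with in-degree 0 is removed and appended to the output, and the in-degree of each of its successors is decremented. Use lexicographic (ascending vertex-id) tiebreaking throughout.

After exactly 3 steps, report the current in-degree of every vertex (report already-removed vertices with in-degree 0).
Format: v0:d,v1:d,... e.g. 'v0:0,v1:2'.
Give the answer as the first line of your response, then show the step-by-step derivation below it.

v0:0,v1:0,v2:0,v3:1,v4:0,v5:0

step 1: output 0; order=[0]; indeg=(0,0,0,2,0,0)
step 2: output 1; order=[0,1]; indeg=(0,0,0,2,0,0)
step 3: output 2; order=[0,1,2]; indeg=(0,0,0,1,0,0)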